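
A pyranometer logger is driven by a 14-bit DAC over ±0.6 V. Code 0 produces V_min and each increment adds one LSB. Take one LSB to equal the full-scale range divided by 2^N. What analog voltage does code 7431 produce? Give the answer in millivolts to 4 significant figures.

Range = 0.6 − (-0.6) = 1.2 V. LSB = 1.2 V / 2^14.
V_out = V_min + code × LSB = -0.6 V + 7431 × 1.2 V / 16384
      = -0.6 V + 0.544263 V = -0.0557373 V.

-55.74 mV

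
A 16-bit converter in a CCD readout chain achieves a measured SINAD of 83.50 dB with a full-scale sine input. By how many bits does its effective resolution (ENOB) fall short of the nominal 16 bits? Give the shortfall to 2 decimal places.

2.42 bits

Effective bits = (83.50 − 1.76)/6.02 = 13.5781.
16 − 13.5781 = 2.42 bits below nominal.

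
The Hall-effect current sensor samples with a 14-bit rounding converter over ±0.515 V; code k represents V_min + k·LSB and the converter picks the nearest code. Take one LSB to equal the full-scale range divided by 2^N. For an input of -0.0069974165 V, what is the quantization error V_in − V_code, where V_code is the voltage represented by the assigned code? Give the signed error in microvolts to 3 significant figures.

The full-scale span is 0.515 − (-0.515) = 1.03 V. LSB = 1.03 V / 2^14 ≈ 62.87 µV.
(V_in − V_min)/LSB = (-0.0069974165 − (-0.515)) × 16384/1.03 = 8080.6935 → nearest code k = 8081.
Reconstructed level: -0.515 + 8081 × 1.03/16384 V = -0.0069781494141 V.
Error = V_in − V_code = -0.0069974165 − (-0.0069781494141) = −19.3 µV.

−19.3 µV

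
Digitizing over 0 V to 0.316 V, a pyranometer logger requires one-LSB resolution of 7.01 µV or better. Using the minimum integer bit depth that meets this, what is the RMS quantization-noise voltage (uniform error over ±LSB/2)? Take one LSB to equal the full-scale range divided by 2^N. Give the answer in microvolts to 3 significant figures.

1.39 µV

Full-scale range = 0.316 V.
0.316 V / 7.01 µV = 45080. Since 2^15 = 32768 and 2^16 = 65536, N = 16.
One LSB is 0.316 V / 65536 = 4.8218 µV.
RMS noise = LSB/√12 = 1.39 µV.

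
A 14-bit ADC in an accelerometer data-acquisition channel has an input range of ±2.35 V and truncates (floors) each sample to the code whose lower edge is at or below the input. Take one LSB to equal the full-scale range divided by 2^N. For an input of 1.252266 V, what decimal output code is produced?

Range = 2.35 − (-2.35) = 4.7 V. LSB = 4.7 V / 2^14 ≈ 286.9 µV.
code = ⌊(V_in − V_min)/LSB⌋ = ⌊(V_in − V_min) × 2^14 / range⌋
     = ⌊(1.252266 − (-2.35)) × 16384 / 4.7⌋ = ⌊3.602266 × 16384/4.7⌋
     = ⌊12557.346⌋ = 12557.

12557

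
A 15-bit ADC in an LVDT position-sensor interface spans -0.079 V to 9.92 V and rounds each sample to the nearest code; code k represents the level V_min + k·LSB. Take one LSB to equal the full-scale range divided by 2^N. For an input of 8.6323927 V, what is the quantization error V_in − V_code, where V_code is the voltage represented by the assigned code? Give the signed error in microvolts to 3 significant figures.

Span: 9.92 V − (-0.079 V) = 9.999 V. LSB = 9.999 V / 2^15 ≈ 305.1 µV.
(V_in − V_min)/LSB = (8.6323927 − (-0.079)) × 32768/9.999 = 28548.3464 → nearest code k = 28548.
V_code = V_min + k × range/2^15 = -0.079 + 28548 × 9.999/32768 = 8.6322869873 V.
e = 8.6323927 − (8.6322869873) = +106 µV.

+106 µV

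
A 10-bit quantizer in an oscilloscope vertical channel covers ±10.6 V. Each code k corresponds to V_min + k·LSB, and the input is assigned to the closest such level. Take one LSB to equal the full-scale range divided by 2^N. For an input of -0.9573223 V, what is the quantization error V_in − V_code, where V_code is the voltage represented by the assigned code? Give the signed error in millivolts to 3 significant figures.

−4.98 mV

Span: 10.6 V − (-10.6 V) = 21.2 V. LSB = 21.2 V / 2^10 ≈ 20.70 mV.
Position in LSBs: (-0.9573223 − (-10.6)) × 1024/21.2 = 465.7595; rounding gives k = 466.
V_code = -10.6 + (466/1024) × 21.2 = -0.9523437500 V.
V_in − V_code = -0.9573223 − (-0.9523437500) = −4.98 mV.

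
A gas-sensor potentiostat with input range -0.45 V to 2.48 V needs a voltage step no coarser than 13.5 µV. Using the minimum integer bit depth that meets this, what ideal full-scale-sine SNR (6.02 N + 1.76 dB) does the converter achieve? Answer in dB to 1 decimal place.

Full-scale range = 2.48 V − (-0.45 V) = 2.93 V.
Levels needed ≥ 2.93/13.5 µV = 217000. 2^18 = 262144 suffices, so N_min = 18.
Ideal SNR at N = 18: 6.02·18 + 1.76 = 110.1 dB.

110.1 dB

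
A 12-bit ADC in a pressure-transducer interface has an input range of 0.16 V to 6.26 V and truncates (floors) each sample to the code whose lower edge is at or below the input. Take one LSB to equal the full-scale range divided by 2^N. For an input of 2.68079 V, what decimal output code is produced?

1692

Range = 6.26 − (0.16) = 6.1 V. LSB = 6.1 V / 2^12 ≈ 1.489 mV.
(V_in − V_min) × 2^12/range = (2.68079 − (0.16)) × 4096/6.1 = 1692.648.
Floor → code = 1692.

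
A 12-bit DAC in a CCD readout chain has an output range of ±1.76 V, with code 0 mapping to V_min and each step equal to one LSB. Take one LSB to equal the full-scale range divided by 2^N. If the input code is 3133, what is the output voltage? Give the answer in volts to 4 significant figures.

0.9324 V

Range = 1.76 − (-1.76) = 3.52 V. LSB = 3.52 V / 2^12.
V_out = V_min + code × LSB = -1.76 V + 3133 × 3.52 V / 4096
      = -1.76 V + 2.69242 V = 0.932422 V.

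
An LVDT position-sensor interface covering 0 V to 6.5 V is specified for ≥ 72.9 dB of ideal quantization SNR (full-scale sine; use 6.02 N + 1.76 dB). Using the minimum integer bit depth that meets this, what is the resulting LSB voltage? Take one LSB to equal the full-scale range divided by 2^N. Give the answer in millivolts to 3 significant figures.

1.59 mV

Full-scale range = 6.5 V.
6.02 N + 1.76 ≥ 72.9 gives N ≥ 11.817, so the minimum integer is 12.
LSB = 6.5 V ÷ 2^12 = 6.5/4096 V = 1.59 mV.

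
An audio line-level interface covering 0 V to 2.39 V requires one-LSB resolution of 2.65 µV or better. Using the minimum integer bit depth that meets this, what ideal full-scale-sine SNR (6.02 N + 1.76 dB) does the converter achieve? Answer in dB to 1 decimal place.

Range is 2.39 V.
2.39 V / 2.65 µV = 901900. Since 2^19 = 524288 and 2^20 = 1048576, N = 20.
6.02(20) + 1.76 = 122.16 dB.

122.2 dB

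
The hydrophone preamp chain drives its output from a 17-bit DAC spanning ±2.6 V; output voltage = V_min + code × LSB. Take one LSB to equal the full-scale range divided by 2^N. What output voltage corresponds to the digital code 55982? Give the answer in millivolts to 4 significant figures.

-379.0 mV

Full-scale range = 2.6 V − (-2.6 V) = 5.2 V. LSB = 5.2 V / 2^17.
V_out = V_min + code × LSB = -2.6 V + 55982 × 5.2 V / 131072
      = -2.6 + 2.22097 = -0.379034 V.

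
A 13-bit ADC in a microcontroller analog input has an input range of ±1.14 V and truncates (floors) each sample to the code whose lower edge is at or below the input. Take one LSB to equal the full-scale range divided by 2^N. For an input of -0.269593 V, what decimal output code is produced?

3127

Range = 1.14 − (-1.14) = 2.28 V. LSB = 2.28 V / 2^13 ≈ 278.3 µV.
code = ⌊(V_in − V_min)/LSB⌋ = ⌊(V_in − V_min) × 2^13 / range⌋
     = ⌊(-0.269593 − (-1.14)) × 8192 / 2.28⌋ = ⌊0.870407 × 8192/2.28⌋
     = ⌊3127.357⌋ = 3127.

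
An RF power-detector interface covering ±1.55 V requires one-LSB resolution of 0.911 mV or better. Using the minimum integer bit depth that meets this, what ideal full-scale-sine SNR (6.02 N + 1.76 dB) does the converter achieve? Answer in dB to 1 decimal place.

74.0 dB

Range = 1.55 − (-1.55) = 3.1 V.
Levels needed ≥ 3.1/0.911 mV = 3403. 2^12 = 4096 suffices, so N_min = 12.
SNR = 6.02 × 12 + 1.76 = 74.00 dB.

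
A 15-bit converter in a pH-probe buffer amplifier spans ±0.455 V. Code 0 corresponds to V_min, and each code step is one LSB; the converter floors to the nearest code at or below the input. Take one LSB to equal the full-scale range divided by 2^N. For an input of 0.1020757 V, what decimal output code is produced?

20059

Full-scale range = 0.455 V − (-0.455 V) = 0.91 V. LSB = 0.91 V / 2^15 ≈ 27.77 µV.
code = ⌊(V_in − V_min)/LSB⌋ = ⌊(V_in − V_min) × 2^15 / range⌋
     = ⌊(0.1020757 − (-0.455)) × 32768 / 0.91⌋ = ⌊0.5570757 × 32768/0.91⌋
     = ⌊20059.623⌋ = 20059.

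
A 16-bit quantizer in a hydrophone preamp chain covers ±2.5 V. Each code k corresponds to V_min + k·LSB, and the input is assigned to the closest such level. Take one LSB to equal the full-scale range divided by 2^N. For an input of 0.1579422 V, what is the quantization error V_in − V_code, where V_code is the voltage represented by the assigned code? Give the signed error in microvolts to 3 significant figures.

+13.7 µV

Range = 2.5 − (-2.5) = 5 V. LSB = 5 V / 2^16 ≈ 76.29 µV.
(0.1579422 − (-2.5)) / LSB = 2.6579422 × 65536/5 = 34838.1800. Nearest integer: k = 34838.
Reconstructed level: -2.5 + 34838 × 5/65536 V = 0.15792846680 V.
Error = V_in − V_code = 0.1579422 − (0.15792846680) = +13.7 µV.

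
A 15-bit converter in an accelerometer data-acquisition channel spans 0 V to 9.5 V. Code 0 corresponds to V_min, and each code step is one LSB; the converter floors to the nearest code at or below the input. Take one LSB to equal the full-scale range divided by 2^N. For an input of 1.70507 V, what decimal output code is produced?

Range is 9.5 V. LSB = 9.5 V / 2^15 ≈ 289.9 µV.
code = ⌊(V_in − V_min)/LSB⌋ = ⌊(V_in − V_min) × 2^15 / range⌋
     = ⌊(1.70507 − (0)) × 32768 / 9.5⌋ = ⌊1.70507 × 32768/9.5⌋
     = ⌊5881.235⌋ = 5881.

5881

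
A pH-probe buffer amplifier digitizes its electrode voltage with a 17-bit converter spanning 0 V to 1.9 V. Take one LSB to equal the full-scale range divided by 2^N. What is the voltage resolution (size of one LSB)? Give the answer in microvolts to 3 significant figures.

14.5 µV

Range is 1.9 V.
Number of codes = 2^17 = 131072.
LSB = 1.9 V / 2^17 = 14.5 µV.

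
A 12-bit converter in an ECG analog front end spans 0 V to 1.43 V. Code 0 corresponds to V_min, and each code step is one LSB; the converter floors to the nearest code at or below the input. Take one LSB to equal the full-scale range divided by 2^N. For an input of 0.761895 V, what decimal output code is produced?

2182

Full-scale range = 1.43 V. LSB = 1.43 V / 2^12 ≈ 349.1 µV.
(V_in − V_min) × 2^12/range = (0.761895 − (0)) × 4096/1.43 = 2182.323.
Floor → code = 2182.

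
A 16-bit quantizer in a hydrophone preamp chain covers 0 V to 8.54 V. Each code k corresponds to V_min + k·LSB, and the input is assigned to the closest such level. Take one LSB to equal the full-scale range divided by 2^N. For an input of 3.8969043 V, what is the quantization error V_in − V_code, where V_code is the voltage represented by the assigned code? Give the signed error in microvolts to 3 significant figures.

−18.0 µV

Span = 8.54 V. LSB = 8.54 V / 2^16 ≈ 130.3 µV.
(V_in − V_min)/LSB = (3.8969043 − (0)) × 65536/8.54 = 29904.8619 → nearest code k = 29905.
Reconstructed level: 0 + 29905 × 8.54/65536 V = 3.8969223022 V.
e = 3.8969043 − (3.8969223022) = −18.0 µV.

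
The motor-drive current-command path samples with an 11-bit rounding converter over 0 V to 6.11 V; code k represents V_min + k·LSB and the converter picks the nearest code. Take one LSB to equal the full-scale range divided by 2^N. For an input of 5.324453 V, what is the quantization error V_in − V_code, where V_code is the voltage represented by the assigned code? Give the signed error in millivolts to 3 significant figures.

−0.913 mV

Full-scale range = 6.11 V. LSB = 6.11 V / 2^11 ≈ 2.983 mV.
(5.324453 − (0)) / LSB = 5.324453 × 2048/6.11 = 1784.6939. Nearest integer: k = 1785.
V_code = 0 + (1785/2048) × 6.11 = 5.325366211 V.
V_in − V_code = 5.324453 − (5.325366211) = −0.913 mV.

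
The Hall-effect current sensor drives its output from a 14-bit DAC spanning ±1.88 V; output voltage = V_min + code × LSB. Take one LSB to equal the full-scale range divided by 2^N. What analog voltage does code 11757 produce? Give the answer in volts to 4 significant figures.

0.8181 V

Range = 1.88 − (-1.88) = 3.76 V. LSB = 3.76 V / 2^14.
V_out = V_min + code × LSB = -1.88 V + 11757 × 3.76 V / 16384
      = -1.88 + 2.69814 = 0.818140 V.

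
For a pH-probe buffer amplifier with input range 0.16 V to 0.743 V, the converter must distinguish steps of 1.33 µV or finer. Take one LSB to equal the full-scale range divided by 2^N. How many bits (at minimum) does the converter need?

Full-scale range = 0.743 V − (0.16 V) = 0.583 V.
Required number of levels: 0.583/1.33 µV = 438350; smallest N with 2^N ≥ that is 19.

19 bits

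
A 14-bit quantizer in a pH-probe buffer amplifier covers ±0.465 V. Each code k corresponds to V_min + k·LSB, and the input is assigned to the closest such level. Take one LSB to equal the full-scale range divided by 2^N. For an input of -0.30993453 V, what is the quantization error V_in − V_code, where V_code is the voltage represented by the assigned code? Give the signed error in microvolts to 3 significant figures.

Range = 0.465 − (-0.465) = 0.93 V. LSB = 0.93 V / 2^14 ≈ 56.76 µV.
Position in LSBs: (-0.30993453 − (-0.465)) × 16384/0.93 = 2731.8201; rounding gives k = 2732.
V_code = -0.465 + (2732/16384) × 0.93 = -0.30992431641 V.
Error = V_in − V_code = -0.30993453 − (-0.30992431641) = −10.2 µV.

−10.2 µV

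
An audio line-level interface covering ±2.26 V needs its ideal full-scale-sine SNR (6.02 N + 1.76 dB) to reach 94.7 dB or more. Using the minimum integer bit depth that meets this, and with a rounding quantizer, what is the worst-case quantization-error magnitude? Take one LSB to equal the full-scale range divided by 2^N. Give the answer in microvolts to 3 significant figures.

34.5 µV

Full-scale range = 2.26 V − (-2.26 V) = 4.52 V.
6.02 N + 1.76 ≥ 94.7 gives N ≥ 15.439, so the minimum integer is 16.
One LSB is 4.52 V / 65536 = 68.970 µV.
|e|_max = LSB/2 = 34.5 µV.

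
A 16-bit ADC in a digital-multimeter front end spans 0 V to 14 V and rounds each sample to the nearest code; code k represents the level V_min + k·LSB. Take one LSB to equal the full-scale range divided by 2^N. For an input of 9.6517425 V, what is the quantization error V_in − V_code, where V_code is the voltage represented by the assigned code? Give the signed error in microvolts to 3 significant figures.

+39.6 µV

Span = 14 V. LSB = 14 V / 2^16 ≈ 213.6 µV.
Position in LSBs: (9.6517425 − (0)) × 65536/14 = 45181.1855; rounding gives k = 45181.
V_code = V_min + k × range/2^16 = 0 + 45181 × 14/65536 = 9.6517028809 V.
e = 9.6517425 − (9.6517028809) = +39.6 µV.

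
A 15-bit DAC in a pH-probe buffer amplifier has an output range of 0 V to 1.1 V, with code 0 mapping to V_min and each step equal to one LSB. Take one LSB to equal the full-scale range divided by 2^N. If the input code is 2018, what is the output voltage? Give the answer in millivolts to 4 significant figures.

67.74 mV

Span = 1.1 V. LSB = 1.1 V / 2^15.
Output = V_min + (2018/32768) × range = 0 + 0.0615845 × 1.1 V
      = 0 + 0.0677429 = 0.0677429 V.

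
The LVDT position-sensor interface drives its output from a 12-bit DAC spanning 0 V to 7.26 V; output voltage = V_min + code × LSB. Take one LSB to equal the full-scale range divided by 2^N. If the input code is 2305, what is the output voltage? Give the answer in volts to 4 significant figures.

Range is 7.26 V. LSB = 7.26 V / 2^12.
Output = V_min + (2305/4096) × range = 0 + 0.562744 × 7.26 V
      = 0 V + 4.08552 V = 4.08552 V.

4.086 V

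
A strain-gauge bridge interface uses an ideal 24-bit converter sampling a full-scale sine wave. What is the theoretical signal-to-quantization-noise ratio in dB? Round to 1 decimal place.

146.2 dB

For an ideal N-bit converter with full-scale sine input, SNR = 6.02 N + 1.76 dB. SNR = 6.02 × 24 + 1.76 = 144.48 + 1.76 = 146.24 dB.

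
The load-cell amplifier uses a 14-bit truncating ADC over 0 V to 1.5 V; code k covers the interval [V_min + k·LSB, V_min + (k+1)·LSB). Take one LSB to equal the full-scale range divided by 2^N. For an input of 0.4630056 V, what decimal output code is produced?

5057

Full-scale range = 1.5 V. LSB = 1.5 V / 2^14 ≈ 91.55 µV.
code = ⌊(V_in − V_min)/LSB⌋ = ⌊(V_in − V_min) × 2^14 / range⌋
     = ⌊(0.4630056 − (0)) × 16384 / 1.5⌋ = ⌊0.4630056 × 16384/1.5⌋
     = ⌊5057.256⌋ = 5057.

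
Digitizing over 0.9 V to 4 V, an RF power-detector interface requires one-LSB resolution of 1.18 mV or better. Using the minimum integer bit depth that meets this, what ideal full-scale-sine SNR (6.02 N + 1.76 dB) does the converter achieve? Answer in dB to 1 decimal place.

74.0 dB

Span: 4 V − (0.9 V) = 3.1 V.
Required number of levels: 3.1/1.18 mV = 2627.1; smallest N with 2^N ≥ that is 12.
SNR = 6.02 × 12 + 1.76 = 74.00 dB.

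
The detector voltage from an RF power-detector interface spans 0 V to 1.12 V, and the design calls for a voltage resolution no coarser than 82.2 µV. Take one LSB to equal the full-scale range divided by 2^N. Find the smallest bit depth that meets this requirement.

14 bits

Span = 1.12 V.
Levels needed ≥ 1.12/82.2 µV = 13630. 2^14 = 16384 suffices, so N_min = 14.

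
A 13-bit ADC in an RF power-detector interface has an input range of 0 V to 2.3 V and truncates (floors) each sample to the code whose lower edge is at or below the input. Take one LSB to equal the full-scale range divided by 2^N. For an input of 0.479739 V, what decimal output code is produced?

1708

Range is 2.3 V. LSB = 2.3 V / 2^13 ≈ 280.8 µV.
code = ⌊(V_in − V_min)/LSB⌋ = ⌊(V_in − V_min) × 2^13 / range⌋
     = ⌊(0.479739 − (0)) × 8192 / 2.3⌋ = ⌊0.479739 × 8192/2.3⌋
     = ⌊1708.705⌋ = 1708.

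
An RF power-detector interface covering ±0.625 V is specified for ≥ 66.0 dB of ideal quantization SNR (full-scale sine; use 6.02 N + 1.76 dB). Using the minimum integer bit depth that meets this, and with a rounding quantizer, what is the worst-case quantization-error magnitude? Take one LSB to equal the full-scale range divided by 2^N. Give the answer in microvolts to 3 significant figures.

305 µV

The full-scale span is 0.625 − (-0.625) = 1.25 V.
Required N = ⌈(66.0 − 1.76)/6.02⌉ = ⌈10.671⌉ = 11.
LSB = 1.25 V / 2^11 = 0.61035 mV.
|e|_max = LSB/2 = 305 µV.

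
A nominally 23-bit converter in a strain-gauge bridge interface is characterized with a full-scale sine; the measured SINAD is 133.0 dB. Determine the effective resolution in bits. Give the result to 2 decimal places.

21.80 bits

ENOB = (133.0 − 1.76)/6.02 = 21.8007 bits.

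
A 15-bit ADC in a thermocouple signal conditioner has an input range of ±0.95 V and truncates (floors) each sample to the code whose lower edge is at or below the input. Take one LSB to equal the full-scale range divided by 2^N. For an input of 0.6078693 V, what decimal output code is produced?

26867

Full-scale range = 0.95 V − (-0.95 V) = 1.9 V. LSB = 1.9 V / 2^15 ≈ 57.98 µV.
(V_in − V_min) × 2^15/range = (0.6078693 − (-0.95)) × 32768/1.9 = 26867.506.
Floor → code = 26867.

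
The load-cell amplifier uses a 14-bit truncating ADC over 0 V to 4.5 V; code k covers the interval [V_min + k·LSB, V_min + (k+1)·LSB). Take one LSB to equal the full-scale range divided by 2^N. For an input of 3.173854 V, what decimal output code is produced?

11555

Span = 4.5 V. LSB = 4.5 V / 2^14 ≈ 274.7 µV.
V_in − V_min = 3.173854 − (0) = 3.173854 V.
Divide by LSB: 3.173854 × 16384/4.5 = 11555.6498.
Truncating gives code 11555.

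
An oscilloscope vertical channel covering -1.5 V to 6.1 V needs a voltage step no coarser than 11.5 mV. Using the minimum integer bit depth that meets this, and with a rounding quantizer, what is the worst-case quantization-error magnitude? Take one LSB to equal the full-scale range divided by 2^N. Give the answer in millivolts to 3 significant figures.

Span: 6.1 V − (-1.5 V) = 7.6 V.
Levels needed ≥ 7.6/11.5 mV = 660.9. 2^10 = 1024 suffices, so N_min = 10.
One LSB is 7.6 V / 1024 = 7.4219 mV.
Max error for round-to-nearest is LSB/2 = 3.71 mV.

3.71 mV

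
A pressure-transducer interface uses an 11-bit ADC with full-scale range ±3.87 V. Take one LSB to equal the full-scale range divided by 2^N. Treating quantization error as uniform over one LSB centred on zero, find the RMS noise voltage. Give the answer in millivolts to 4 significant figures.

Span: 3.87 V − (-3.87 V) = 7.74 V.
LSB = 7.74 V / 2^11 = 3.77930 mV.
V_rms = LSB/√12 = 3.77930 mV / √12 = 1.091 mV.

1.091 mV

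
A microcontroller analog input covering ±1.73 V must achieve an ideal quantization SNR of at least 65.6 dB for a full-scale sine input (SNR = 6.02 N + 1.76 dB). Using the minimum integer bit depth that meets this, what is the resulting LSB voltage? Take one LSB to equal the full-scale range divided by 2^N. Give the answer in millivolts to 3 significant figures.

1.69 mV

Span: 1.73 V − (-1.73 V) = 3.46 V.
N ≥ (65.6 − 1.76)/6.02 = 10.605 → N_min = 11.
Step size = 3.46/2048 V = 1.69 mV.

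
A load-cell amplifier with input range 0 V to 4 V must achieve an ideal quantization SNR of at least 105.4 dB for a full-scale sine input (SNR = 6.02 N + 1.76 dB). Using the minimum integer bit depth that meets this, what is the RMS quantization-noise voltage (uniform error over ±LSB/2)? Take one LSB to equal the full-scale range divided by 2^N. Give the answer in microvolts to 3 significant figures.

Range is 4 V.
Required N = ⌈(105.4 − 1.76)/6.02⌉ = ⌈17.216⌉ = 18.
Step size = 4/262144 V = 15.259 µV.
RMS noise = LSB/√12 = 4.40 µV.

4.40 µV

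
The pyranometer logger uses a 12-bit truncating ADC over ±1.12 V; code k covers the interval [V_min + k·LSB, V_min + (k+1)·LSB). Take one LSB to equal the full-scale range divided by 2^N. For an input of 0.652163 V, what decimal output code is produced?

3240

Full-scale range = 1.12 V − (-1.12 V) = 2.24 V. LSB = 2.24 V / 2^12 ≈ 0.5469 mV.
(V_in − V_min) × 2^12/range = (0.652163 − (-1.12)) × 4096/2.24 = 3240.527.
Floor → code = 3240.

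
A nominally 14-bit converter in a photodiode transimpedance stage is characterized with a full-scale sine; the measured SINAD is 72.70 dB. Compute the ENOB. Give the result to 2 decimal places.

ENOB = (SINAD − 1.76) / 6.02 = (72.70 − 1.76) / 6.02 = 70.94 / 6.02 = 11.7841.

11.78 bits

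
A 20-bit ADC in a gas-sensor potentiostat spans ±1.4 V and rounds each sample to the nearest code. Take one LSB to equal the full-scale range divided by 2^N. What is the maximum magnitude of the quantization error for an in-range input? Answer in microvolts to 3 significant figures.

Full-scale range = 1.4 V − (-1.4 V) = 2.8 V.
Step size = 2.8/1048576 V = 2.6703 µV.
|e|_max = LSB/2 = 1.34 µV.

1.34 µV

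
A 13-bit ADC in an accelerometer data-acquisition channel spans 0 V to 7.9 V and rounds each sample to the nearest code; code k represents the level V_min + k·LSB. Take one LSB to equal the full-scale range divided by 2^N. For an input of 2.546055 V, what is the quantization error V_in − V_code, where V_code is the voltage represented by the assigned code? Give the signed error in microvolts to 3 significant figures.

Range is 7.9 V. LSB = 7.9 V / 2^13 ≈ 0.9644 mV.
(2.546055 − (0)) / LSB = 2.546055 × 8192/7.9 = 2640.1623. Nearest integer: k = 2640.
Reconstructed level: 0 + 2640 × 7.9/8192 V = 2.545898438 V.
e = 2.546055 − (2.545898438) = +157 µV.

+157 µV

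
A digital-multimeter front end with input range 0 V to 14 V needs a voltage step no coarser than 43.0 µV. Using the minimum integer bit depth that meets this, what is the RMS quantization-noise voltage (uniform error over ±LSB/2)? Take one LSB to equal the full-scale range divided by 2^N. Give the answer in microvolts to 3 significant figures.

7.71 µV

Range is 14 V.
14 V / 43.0 µV = 325600. Since 2^18 = 262144 and 2^19 = 524288, N = 19.
LSB = 14 V ÷ 2^19 = 14/524288 V = 26.703 µV.
σ_q = LSB/√12 = 26.703 µV/3.4641 = 7.71 µV.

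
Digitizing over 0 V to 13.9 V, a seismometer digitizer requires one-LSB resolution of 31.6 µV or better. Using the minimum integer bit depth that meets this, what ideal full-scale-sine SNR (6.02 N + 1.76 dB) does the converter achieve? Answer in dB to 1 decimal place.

Range is 13.9 V.
13.9 V / 31.6 µV = 439900. Since 2^18 = 262144 and 2^19 = 524288, N = 19.
SNR = 6.02 × 19 + 1.76 = 116.14 dB.

116.1 dB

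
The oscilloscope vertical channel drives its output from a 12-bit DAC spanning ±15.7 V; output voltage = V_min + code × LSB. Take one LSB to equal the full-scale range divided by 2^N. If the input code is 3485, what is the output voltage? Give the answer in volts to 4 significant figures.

11.02 V

Span: 15.7 V − (-15.7 V) = 31.4 V. LSB = 31.4 V / 2^12.
V_out = -15.7 + 3485 × (31.4/4096) V
      = -15.7 V + 26.7161 V = 11.0161 V.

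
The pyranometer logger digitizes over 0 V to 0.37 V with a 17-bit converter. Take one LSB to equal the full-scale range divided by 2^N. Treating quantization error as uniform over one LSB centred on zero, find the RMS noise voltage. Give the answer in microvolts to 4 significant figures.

0.8149 µV

Range is 0.37 V.
LSB = 0.37 V ÷ 2^17 = 0.37/131072 V = 2.82288 µV.
V_rms = LSB/√12 = 2.82288 µV / √12 = 0.8149 µV.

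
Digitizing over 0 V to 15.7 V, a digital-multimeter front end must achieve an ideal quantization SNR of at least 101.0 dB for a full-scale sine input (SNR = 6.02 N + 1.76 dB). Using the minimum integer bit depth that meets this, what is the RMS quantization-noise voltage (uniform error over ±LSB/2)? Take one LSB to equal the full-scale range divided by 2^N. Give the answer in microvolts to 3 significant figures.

34.6 µV

Range is 15.7 V.
6.02 N + 1.76 ≥ 101.0 gives N ≥ 16.485, so the minimum integer is 17.
LSB = 15.7 V / 2^17 = 119.78 µV.
RMS noise = LSB/√12 = 34.6 µV.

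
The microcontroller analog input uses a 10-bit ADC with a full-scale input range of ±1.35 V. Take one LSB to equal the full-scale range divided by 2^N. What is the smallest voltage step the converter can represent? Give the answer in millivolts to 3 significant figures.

2.64 mV

Range = 1.35 − (-1.35) = 2.7 V.
2^10 = 1024 levels.
LSB = 2.7 V ÷ 2^10 = 2.7/1024 V = 2.64 mV.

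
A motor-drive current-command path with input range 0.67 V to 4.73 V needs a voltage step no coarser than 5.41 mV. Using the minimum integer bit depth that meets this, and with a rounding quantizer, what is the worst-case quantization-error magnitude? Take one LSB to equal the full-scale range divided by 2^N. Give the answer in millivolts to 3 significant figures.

1.98 mV

Span: 4.73 V − (0.67 V) = 4.06 V.
Need 2^N ≥ 4.06 V / 5.41 mV = 750.5 → N_min = 10.
One LSB is 4.06 V / 1024 = 3.9648 mV.
Half an LSB is 1.98 mV.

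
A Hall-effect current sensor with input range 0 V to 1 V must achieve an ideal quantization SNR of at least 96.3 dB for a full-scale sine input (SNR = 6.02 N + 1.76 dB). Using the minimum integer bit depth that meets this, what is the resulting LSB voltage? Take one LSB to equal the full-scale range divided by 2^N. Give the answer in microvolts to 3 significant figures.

15.3 µV

Range is 1 V.
6.02 N + 1.76 ≥ 96.3 gives N ≥ 15.704, so the minimum integer is 16.
Step size = 1/65536 V = 15.3 µV.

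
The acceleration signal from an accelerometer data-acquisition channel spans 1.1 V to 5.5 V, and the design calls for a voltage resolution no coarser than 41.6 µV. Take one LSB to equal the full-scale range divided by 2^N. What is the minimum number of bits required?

Full-scale range = 5.5 V − (1.1 V) = 4.4 V.
Levels needed ≥ 4.4/41.6 µV = 105800. 2^17 = 131072 suffices, so N_min = 17.

17 bits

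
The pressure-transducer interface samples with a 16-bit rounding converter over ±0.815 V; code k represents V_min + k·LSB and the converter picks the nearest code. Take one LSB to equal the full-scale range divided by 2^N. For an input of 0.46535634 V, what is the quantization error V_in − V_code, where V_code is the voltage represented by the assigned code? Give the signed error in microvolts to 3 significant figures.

Range = 0.815 − (-0.815) = 1.63 V. LSB = 1.63 V / 2^16 ≈ 24.87 µV.
Position in LSBs: (0.46535634 − (-0.815)) × 65536/1.63 = 51478.1798; rounding gives k = 51478.
V_code = V_min + k × range/2^16 = -0.815 + 51478 × 1.63/65536 = 0.46535186768 V.
Error = V_in − V_code = 0.46535634 − (0.46535186768) = +4.47 µV.

+4.47 µV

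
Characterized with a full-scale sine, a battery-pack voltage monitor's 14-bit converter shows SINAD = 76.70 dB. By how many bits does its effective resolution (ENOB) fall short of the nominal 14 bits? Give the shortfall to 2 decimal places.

Effective bits = (76.70 − 1.76)/6.02 = 12.4485.
14 − 12.4485 = 1.55 bits below nominal.

1.55 bits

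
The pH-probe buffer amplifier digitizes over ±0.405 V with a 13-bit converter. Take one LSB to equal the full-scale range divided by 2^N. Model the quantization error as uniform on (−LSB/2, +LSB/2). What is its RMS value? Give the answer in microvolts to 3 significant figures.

Full-scale range = 0.405 V − (-0.405 V) = 0.81 V.
Step size = 0.81/8192 V = 98.877 µV.
RMS of a uniform error over width LSB is LSB/√12 = 28.5 µV.

28.5 µV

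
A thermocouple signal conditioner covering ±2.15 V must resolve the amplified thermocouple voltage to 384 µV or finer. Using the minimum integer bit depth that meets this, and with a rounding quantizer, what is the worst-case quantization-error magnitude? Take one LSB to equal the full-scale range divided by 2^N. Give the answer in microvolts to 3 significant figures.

131 µV

Span: 2.15 V − (-2.15 V) = 4.3 V.
Need 2^N ≥ 4.3 V / 384 µV = 11200 → N_min = 14.
LSB = 4.3 V ÷ 2^14 = 4.3/16384 V = 262.45 µV.
Half an LSB is 131 µV.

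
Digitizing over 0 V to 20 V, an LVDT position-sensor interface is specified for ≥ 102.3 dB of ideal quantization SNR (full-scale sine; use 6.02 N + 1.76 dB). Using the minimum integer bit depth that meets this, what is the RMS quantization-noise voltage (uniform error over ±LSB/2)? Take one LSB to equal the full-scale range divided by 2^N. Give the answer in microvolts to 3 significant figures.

44.0 µV

Range is 20 V.
Required N = ⌈(102.3 − 1.76)/6.02⌉ = ⌈16.701⌉ = 17.
LSB = 20 V / 2^17 = 152.59 µV.
RMS noise = LSB/√12 = 44.0 µV.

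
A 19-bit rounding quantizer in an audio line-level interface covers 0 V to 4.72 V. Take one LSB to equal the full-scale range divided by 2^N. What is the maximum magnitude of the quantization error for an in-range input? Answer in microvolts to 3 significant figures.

4.50 µV

V_FS = 4.72 V.
One LSB is 4.72 V / 524288 = 9.0027 µV.
Worst-case error for round-to-nearest is half an LSB: 4.50 µV.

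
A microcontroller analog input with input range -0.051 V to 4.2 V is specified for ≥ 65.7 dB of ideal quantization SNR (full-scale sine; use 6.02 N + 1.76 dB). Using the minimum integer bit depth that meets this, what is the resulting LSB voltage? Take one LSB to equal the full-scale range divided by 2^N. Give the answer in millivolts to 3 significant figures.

2.08 mV

Span: 4.2 V − (-0.051 V) = 4.251 V.
6.02 N + 1.76 ≥ 65.7 gives N ≥ 10.621, so the minimum integer is 11.
LSB = 4.251 V / 2^11 = 2.08 mV.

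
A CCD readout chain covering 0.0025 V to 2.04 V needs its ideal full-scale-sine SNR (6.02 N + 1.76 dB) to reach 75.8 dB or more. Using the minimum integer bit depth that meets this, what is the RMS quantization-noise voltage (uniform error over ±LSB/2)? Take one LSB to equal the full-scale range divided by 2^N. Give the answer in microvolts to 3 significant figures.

71.8 µV

Full-scale range = 2.04 V − (0.0025 V) = 2.0375 V.
Required N = ⌈(75.8 − 1.76)/6.02⌉ = ⌈12.299⌉ = 13.
LSB = 2.0375 V ÷ 2^13 = 2.0375/8192 V = 248.72 µV.
V_rms = LSB/√12 = 71.8 µV.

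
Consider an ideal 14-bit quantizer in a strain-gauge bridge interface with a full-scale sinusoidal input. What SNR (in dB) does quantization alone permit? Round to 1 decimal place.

86.0 dB

For an ideal N-bit converter with full-scale sine input, SNR = 6.02 N + 1.76 dB. SNR = 6.02 × 14 + 1.76 = 84.28 + 1.76 = 86.04 dB.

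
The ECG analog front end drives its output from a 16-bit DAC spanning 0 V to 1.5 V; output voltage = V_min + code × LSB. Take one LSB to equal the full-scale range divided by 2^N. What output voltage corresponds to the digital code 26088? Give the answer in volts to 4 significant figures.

V_FS = 1.5 V. LSB = 1.5 V / 2^16.
V_out = 0 + 26088 × (1.5/65536) V
      = 0 + 0.597107 = 0.597107 V.

0.5971 V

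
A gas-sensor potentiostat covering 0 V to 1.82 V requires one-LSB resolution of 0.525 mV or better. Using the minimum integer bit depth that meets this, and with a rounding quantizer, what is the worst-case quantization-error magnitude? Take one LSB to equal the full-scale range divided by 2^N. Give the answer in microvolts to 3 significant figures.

Range is 1.82 V.
Required number of levels: 1.82/0.525 mV = 3466.7; smallest N with 2^N ≥ that is 12.
One LSB is 1.82 V / 4096 = 444.34 µV.
Half an LSB is 222 µV.

222 µV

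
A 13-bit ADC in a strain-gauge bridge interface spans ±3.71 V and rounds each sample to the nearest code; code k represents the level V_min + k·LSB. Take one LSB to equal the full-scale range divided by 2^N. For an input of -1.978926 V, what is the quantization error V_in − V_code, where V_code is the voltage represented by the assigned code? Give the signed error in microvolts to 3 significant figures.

Span: 3.71 V − (-3.71 V) = 7.42 V. LSB = 7.42 V / 2^13 ≈ 0.9058 mV.
Position in LSBs: (-1.978926 − (-3.71)) × 8192/7.42 = 1911.1804; rounding gives k = 1911.
V_code = -3.71 + (1911/8192) × 7.42 = -1.979089355 V.
V_in − V_code = -1.978926 − (-1.979089355) = +163 µV.

+163 µV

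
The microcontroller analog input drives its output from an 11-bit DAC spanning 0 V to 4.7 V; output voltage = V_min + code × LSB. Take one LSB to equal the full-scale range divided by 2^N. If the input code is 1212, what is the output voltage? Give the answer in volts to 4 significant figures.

2.781 V

Span = 4.7 V. LSB = 4.7 V / 2^11.
Output = V_min + (1212/2048) × range = 0 + 0.591797 × 4.7 V
      = 0 V + 2.78145 V = 2.78145 V.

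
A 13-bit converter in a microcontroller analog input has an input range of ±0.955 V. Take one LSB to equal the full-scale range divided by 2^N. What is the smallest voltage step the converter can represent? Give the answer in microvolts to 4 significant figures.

233.2 µV

Span: 0.955 V − (-0.955 V) = 1.91 V.
2^13 = 8192 levels.
One LSB is 1.91 V / 8192 = 233.2 µV.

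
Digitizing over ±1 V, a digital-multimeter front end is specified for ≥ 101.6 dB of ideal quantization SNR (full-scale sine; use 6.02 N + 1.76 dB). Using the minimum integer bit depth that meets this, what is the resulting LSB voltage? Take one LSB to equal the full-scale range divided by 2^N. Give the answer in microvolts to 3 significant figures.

Full-scale range = 1 V − (-1 V) = 2 V.
6.02 N + 1.76 ≥ 101.6 gives N ≥ 16.585, so the minimum integer is 17.
Step size = 2/131072 V = 15.3 µV.

15.3 µV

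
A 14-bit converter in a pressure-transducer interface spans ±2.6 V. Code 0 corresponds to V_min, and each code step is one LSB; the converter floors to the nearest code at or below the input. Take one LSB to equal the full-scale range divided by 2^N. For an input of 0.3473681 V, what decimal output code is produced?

9286

Range = 2.6 − (-2.6) = 5.2 V. LSB = 5.2 V / 2^14 ≈ 317.4 µV.
(V_in − V_min) × 2^14/range = (0.3473681 − (-2.6)) × 16384/5.2 = 9286.477.
Floor → code = 9286.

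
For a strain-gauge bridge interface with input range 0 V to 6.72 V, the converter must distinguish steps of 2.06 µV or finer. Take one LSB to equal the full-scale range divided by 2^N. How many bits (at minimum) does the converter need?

Span = 6.72 V.
Need 2^N ≥ 6.72 V / 2.06 µV = 3.262e6 → N_min = 22.

22 bits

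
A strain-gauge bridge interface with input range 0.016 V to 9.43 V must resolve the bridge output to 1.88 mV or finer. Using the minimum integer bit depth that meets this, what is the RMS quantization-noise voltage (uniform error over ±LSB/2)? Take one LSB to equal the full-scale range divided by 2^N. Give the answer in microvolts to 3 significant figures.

332 µV

The full-scale span is 9.43 − (0.016) = 9.414 V.
Required number of levels: 9.414/1.88 mV = 5007.4; smallest N with 2^N ≥ that is 13.
LSB = 9.414 V ÷ 2^13 = 9.414/8192 V = 1.1492 mV.
σ_q = LSB/√12 = 1.1492 mV/3.4641 = 332 µV.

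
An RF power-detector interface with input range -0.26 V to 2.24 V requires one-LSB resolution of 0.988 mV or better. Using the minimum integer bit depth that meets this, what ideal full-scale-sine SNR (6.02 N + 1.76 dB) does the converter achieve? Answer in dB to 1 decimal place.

74.0 dB

Span: 2.24 V − (-0.26 V) = 2.5 V.
Levels needed ≥ 2.5/0.988 mV = 2530. 2^12 = 4096 suffices, so N_min = 12.
SNR = 6.02 × 12 + 1.76 = 74.00 dB.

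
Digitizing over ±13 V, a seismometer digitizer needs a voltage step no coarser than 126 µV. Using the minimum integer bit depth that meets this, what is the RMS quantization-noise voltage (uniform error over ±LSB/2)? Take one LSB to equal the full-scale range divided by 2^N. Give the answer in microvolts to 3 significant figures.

28.6 µV

Span: 13 V − (-13 V) = 26 V.
Need 2^N ≥ 26 V / 126 µV = 206300 → N_min = 18.
LSB = 26 V ÷ 2^18 = 26/262144 V = 99.182 µV.
V_rms = LSB/√12 = 28.6 µV.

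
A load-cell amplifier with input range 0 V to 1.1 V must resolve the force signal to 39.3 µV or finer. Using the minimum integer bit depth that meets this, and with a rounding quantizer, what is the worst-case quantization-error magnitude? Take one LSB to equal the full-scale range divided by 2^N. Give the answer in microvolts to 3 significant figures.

Span = 1.1 V.
Required number of levels: 1.1/39.3 µV = 27990; smallest N with 2^N ≥ that is 15.
One LSB is 1.1 V / 32768 = 33.569 µV.
Half an LSB is 16.8 µV.

16.8 µV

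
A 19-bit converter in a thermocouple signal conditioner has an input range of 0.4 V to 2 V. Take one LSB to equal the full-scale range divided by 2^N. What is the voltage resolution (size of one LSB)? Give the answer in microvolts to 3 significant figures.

3.05 µV

Full-scale range = 2 V − (0.4 V) = 1.6 V.
2^19 = 524288 levels.
One LSB is 1.6 V / 524288 = 3.05 µV.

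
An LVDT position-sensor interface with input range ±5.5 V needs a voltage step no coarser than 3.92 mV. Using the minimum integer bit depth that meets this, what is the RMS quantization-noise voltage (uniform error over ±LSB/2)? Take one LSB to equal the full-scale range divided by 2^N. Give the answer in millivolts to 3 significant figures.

Span: 5.5 V − (-5.5 V) = 11 V.
Levels needed ≥ 11/3.92 mV = 2806. 2^12 = 4096 suffices, so N_min = 12.
LSB = 11 V ÷ 2^12 = 11/4096 V = 2.6855 mV.
V_rms = LSB/√12 = 0.775 mV.

0.775 mV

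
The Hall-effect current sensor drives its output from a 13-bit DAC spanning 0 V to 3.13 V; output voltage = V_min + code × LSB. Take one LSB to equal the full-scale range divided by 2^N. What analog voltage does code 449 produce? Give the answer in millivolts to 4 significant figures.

171.6 mV

Range is 3.13 V. LSB = 3.13 V / 2^13.
V_out = V_min + code × LSB = 0 V + 449 × 3.13 V / 8192
      = 0 + 0.171554 = 0.171554 V.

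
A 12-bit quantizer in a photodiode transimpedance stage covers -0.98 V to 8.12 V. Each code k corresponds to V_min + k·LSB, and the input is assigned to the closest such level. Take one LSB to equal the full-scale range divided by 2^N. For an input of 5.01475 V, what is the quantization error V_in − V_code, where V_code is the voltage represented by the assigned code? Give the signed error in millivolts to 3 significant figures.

Range = 8.12 − (-0.98) = 9.1 V. LSB = 9.1 V / 2^12 ≈ 2.222 mV.
(5.01475 − (-0.98)) / LSB = 5.99475 × 4096/9.1 = 2698.2963. Nearest integer: k = 2698.
Reconstructed level: -0.98 + 2698 × 9.1/4096 V = 5.014091797 V.
V_in − V_code = 5.01475 − (5.014091797) = +0.658 mV.

+0.658 mV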